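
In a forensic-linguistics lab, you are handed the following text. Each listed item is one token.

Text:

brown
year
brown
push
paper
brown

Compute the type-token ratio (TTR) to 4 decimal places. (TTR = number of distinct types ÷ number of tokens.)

N = 6 tokens, V = 4 types.
TTR = V / N = 4 / 6 = 0.6667

0.6667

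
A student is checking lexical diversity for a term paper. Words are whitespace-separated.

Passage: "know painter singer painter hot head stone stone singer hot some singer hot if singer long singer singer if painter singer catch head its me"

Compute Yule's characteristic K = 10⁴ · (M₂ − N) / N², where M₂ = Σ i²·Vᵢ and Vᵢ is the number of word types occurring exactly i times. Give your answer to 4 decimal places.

960.0000

Frequencies: singer:7, painter:3, hot:3, head:2, stone:2, if:2, know:1, some:1, long:1, catch:1, its:1, me:1
N = 25. Frequency spectrum: V_1=6, V_2=3, V_3=2, V_7=1
M₂ = 1²·6 + 2²·3 + 3²·2 + 7²·1 = 85
K = 10000 × (85 − 25) / 25² = 960.0000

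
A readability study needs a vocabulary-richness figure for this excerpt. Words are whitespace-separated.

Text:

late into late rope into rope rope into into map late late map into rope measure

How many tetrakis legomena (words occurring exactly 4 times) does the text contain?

Frequencies: into:5, late:4, rope:4, map:2, measure:1
Words with frequency 4: late, rope

2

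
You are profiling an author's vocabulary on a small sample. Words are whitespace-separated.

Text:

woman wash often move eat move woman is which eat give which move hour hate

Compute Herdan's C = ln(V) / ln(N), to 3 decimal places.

N = 15, V = 10.
ln(V) = 2.302585, ln(N) = 2.708050
C = 2.302585 / 2.708050 = 0.850

0.850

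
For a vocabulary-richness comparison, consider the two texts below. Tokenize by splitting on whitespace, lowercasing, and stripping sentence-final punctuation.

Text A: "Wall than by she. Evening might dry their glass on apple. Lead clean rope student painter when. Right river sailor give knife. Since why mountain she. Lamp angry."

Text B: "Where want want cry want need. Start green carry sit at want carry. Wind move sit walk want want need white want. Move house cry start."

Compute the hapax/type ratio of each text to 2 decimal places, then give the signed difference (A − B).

0.46

A: hapax=26, V=27, ratio=0.96
B: hapax=7, V=14, ratio=0.50
Difference = 0.96 − 0.50 = 0.46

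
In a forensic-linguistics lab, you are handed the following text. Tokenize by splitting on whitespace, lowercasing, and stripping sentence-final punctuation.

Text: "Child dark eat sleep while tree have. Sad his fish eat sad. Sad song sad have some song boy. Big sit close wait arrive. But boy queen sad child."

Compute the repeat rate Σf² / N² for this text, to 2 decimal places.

0.07

Frequencies: sad:5, child:2, eat:2, have:2, song:2, boy:2, dark:1, sleep:1, while:1, tree:1, his:1, fish:1, some:1, big:1, sit:1, close:1, wait:1, arrive:1, but:1, queen:1
Σf² = 59; N² = 841
Repeat rate = 59 / 841 = 0.07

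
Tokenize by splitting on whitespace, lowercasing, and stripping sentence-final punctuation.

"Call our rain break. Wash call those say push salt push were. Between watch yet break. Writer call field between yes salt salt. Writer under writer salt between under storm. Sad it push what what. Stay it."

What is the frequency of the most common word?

Frequencies: salt:4, call:3, push:3, between:3, writer:3, break:2, under:2, it:2, what:2, our:1, rain:1, wash:1, those:1, say:1, were:1, watch:1, yet:1, field:1, yes:1, storm:1, … (2 more, each freq 1)
Most common: 'salt' with frequency 4.

4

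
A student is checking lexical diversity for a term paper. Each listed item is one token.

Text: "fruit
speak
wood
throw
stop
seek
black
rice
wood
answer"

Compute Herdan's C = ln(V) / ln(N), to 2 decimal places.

N = 10, V = 9.
ln(V) = 2.197225, ln(N) = 2.302585
C = 2.197225 / 2.302585 = 0.95

0.95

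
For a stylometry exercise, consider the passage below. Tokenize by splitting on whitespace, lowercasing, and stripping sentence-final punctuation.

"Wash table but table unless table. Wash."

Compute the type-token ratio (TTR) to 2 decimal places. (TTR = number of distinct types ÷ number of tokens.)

N = 7 tokens, V = 4 types.
TTR = V / N = 4 / 7 = 0.57

0.57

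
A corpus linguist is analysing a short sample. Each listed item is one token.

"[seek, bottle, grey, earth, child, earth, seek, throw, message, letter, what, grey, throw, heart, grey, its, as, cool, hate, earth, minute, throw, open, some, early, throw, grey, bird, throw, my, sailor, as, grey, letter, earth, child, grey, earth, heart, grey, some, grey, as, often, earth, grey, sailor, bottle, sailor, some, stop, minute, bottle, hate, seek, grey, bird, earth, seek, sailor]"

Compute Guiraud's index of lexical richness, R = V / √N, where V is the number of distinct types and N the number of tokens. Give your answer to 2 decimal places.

N = 60, V = 23.
√N = 7.745967
R = 23 / 7.745967 = 2.97

2.97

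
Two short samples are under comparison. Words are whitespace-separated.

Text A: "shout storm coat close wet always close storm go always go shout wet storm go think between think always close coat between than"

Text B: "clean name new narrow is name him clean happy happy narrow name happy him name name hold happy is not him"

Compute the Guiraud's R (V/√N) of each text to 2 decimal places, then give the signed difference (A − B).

A: V=10, N=23, R=2.09
B: V=9, N=21, R=1.96
Difference = 2.09 − 1.96 = 0.13

0.13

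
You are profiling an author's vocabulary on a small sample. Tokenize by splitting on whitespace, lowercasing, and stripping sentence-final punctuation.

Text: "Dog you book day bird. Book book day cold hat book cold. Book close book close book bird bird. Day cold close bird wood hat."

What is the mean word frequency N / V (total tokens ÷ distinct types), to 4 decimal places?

2.7778

N = 25 tokens, V = 9 types.
Mean frequency = N / V = 25 / 9 = 2.7778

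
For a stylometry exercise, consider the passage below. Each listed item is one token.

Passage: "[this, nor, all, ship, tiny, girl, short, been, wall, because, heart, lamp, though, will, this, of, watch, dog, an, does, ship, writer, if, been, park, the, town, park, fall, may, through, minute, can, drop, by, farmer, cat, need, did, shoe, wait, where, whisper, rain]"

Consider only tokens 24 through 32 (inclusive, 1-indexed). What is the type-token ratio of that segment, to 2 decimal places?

0.89

Segment tokens 24–32: been, park, the, town, park, fall, may, through, minute
Segment N = 9, segment V = 8.
TTR = 8 / 9 = 0.89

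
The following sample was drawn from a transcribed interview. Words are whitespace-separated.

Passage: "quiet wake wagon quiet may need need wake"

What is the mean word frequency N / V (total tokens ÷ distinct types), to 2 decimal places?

1.60

N = 8 tokens, V = 5 types.
Mean frequency = N / V = 8 / 5 = 1.60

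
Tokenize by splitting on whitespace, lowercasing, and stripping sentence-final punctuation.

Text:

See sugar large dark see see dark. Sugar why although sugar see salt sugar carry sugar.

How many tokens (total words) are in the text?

Tokens: see, sugar, large, dark, see, see, dark, sugar, why, although, sugar, see, salt, sugar, carry, sugar
N = 16

16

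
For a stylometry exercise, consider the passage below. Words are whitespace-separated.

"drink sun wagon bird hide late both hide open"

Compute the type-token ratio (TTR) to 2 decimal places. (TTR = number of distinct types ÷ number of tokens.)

0.89

N = 9 tokens, V = 8 types.
TTR = V / N = 8 / 9 = 0.89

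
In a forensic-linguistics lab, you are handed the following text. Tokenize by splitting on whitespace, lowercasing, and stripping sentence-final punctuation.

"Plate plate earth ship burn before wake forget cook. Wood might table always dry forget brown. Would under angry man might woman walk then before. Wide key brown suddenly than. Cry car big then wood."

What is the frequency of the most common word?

Frequencies: plate:2, before:2, forget:2, wood:2, might:2, brown:2, then:2, earth:1, ship:1, burn:1, wake:1, cook:1, table:1, always:1, dry:1, would:1, under:1, angry:1, man:1, woman:1, … (8 more, each freq 1)
Most common: 'plate' with frequency 2.

2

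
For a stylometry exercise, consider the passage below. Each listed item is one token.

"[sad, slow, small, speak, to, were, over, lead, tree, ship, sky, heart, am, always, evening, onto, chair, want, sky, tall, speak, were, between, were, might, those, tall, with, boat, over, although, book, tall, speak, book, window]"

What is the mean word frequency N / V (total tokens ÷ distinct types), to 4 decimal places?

1.3333

N = 36 tokens, V = 27 types.
Mean frequency = N / V = 36 / 27 = 1.3333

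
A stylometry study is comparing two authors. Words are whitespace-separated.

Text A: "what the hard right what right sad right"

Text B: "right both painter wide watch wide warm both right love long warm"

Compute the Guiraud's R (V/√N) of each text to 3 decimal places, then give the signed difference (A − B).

A: V=5, N=8, R=1.768
B: V=8, N=12, R=2.309
Difference = 1.768 − 2.309 = -0.541

-0.541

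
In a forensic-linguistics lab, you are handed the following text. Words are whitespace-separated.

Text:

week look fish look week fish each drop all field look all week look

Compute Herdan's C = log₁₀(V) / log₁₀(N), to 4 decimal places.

0.7374

N = 14, V = 7.
log₁₀(V) = 0.845098, log₁₀(N) = 1.146128
C = 0.845098 / 1.146128 = 0.7374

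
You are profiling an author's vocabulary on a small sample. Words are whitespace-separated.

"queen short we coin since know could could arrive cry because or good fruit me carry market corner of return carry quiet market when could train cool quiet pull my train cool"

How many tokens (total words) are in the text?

32

Tokens: queen, short, we, coin, since, know, could, could, arrive, cry, because, or, good, fruit, me, carry, market, corner, of, return, carry, quiet, market, when, could, train, cool, quiet, pull, my, train, cool
N = 32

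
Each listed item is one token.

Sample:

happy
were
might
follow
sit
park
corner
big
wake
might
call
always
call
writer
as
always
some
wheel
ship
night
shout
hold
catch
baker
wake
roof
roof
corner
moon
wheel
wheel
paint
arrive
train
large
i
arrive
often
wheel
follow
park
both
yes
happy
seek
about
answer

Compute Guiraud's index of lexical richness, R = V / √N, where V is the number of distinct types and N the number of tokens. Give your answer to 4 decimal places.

4.9594

N = 47, V = 34.
√N = 6.855655
R = 34 / 6.855655 = 4.9594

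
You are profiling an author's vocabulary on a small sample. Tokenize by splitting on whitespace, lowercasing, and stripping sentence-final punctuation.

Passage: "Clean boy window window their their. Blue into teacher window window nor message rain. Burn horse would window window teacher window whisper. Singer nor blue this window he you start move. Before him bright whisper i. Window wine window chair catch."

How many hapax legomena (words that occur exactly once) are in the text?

21

Frequencies: window:10, their:2, blue:2, teacher:2, nor:2, whisper:2, clean:1, boy:1, into:1, message:1, rain:1, burn:1, horse:1, would:1, singer:1, this:1, he:1, you:1, start:1, move:1, … (7 more, each freq 1)
Hapax (freq=1): before, boy, bright, burn, catch, chair, clean, he, him, horse, i, into, message, move, rain, singer, start, this, wine, would, you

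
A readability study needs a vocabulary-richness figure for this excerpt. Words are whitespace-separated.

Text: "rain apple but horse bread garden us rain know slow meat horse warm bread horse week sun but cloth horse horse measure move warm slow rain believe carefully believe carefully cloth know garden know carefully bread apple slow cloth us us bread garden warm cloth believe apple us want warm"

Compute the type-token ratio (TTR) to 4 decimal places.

0.3800

N = 50 tokens, V = 19 types.
TTR = V / N = 19 / 50 = 0.3800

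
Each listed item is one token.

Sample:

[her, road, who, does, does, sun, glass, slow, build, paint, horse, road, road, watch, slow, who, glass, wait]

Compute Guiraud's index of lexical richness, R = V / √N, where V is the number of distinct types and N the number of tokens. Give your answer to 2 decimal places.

2.83

N = 18, V = 12.
√N = 4.242641
R = 12 / 4.242641 = 2.83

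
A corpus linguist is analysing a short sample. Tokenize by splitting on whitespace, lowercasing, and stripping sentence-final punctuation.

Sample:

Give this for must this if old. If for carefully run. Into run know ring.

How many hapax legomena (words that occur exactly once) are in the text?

7

Frequencies: this:2, for:2, if:2, run:2, give:1, must:1, old:1, carefully:1, into:1, know:1, ring:1
Hapax (freq=1): carefully, give, into, know, must, old, ring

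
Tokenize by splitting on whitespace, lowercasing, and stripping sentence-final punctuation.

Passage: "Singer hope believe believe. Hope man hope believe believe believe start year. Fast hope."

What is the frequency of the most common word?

Frequencies: believe:5, hope:4, singer:1, man:1, start:1, year:1, fast:1
Most common: 'believe' with frequency 5.

5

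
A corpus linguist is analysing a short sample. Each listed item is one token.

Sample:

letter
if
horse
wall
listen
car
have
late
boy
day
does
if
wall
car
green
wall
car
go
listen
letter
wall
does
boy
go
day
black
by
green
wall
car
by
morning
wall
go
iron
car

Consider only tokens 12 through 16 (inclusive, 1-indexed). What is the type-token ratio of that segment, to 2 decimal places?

Segment tokens 12–16: if, wall, car, green, wall
Segment N = 5, segment V = 4.
TTR = 4 / 5 = 0.80

0.80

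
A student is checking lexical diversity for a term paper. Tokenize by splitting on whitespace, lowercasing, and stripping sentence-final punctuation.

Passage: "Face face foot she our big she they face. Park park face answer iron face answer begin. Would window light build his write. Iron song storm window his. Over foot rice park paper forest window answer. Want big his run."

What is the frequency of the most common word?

5

Frequencies: face:5, park:3, answer:3, window:3, his:3, foot:2, she:2, big:2, iron:2, our:1, they:1, begin:1, would:1, light:1, build:1, write:1, song:1, storm:1, over:1, rice:1, … (4 more, each freq 1)
Most common: 'face' with frequency 5.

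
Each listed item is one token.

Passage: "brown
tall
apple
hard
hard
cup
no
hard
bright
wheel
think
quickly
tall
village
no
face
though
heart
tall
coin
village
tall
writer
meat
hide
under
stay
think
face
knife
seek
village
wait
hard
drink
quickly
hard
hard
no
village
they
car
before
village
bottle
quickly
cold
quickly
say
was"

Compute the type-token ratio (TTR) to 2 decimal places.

N = 50 tokens, V = 31 types.
TTR = V / N = 31 / 50 = 0.62

0.62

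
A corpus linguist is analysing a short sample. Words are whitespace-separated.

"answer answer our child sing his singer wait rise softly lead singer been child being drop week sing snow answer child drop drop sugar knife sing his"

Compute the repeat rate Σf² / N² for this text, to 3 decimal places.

0.075

Frequencies: answer:3, child:3, sing:3, drop:3, his:2, singer:2, our:1, wait:1, rise:1, softly:1, lead:1, been:1, being:1, week:1, snow:1, sugar:1, knife:1
Σf² = 55; N² = 729
Repeat rate = 55 / 729 = 0.075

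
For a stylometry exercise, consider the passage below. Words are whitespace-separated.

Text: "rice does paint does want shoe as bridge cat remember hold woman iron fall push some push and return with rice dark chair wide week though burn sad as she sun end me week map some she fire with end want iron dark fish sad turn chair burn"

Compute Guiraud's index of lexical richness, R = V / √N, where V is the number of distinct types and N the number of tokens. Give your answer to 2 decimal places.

N = 48, V = 33.
√N = 6.928203
R = 33 / 6.928203 = 4.76

4.76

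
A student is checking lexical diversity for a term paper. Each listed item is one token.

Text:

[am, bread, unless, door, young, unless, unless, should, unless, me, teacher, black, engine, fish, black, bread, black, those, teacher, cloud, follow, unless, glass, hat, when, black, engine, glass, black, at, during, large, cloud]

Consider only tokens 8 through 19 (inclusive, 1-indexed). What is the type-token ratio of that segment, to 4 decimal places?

0.7500

Segment tokens 8–19: should, unless, me, teacher, black, engine, fish, black, bread, black, those, teacher
Segment N = 12, segment V = 9.
TTR = 9 / 12 = 0.7500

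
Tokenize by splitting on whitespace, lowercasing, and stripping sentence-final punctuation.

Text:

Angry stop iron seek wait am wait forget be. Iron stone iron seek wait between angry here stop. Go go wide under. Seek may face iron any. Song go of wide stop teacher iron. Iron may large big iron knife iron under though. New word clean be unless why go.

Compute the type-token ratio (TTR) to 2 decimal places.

N = 50 tokens, V = 29 types.
TTR = V / N = 29 / 50 = 0.58

0.58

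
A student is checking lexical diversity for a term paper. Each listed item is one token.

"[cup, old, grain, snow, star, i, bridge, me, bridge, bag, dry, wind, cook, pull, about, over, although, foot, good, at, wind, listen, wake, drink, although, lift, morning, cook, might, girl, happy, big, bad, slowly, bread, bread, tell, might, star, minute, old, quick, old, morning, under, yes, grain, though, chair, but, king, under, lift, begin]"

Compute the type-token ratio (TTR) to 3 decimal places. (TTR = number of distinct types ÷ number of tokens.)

N = 54 tokens, V = 41 types.
TTR = V / N = 41 / 54 = 0.759

0.759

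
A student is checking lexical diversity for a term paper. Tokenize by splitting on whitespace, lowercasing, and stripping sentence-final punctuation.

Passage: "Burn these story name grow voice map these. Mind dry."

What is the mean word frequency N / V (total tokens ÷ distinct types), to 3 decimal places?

N = 10 tokens, V = 9 types.
Mean frequency = N / V = 10 / 9 = 1.111

1.111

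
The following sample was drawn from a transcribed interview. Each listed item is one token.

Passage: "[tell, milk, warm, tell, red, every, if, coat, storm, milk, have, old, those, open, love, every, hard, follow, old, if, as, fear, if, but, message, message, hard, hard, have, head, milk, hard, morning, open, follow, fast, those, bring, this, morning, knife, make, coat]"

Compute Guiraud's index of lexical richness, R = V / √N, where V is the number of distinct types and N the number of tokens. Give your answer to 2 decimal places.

3.96

N = 43, V = 26.
√N = 6.557439
R = 26 / 6.557439 = 3.96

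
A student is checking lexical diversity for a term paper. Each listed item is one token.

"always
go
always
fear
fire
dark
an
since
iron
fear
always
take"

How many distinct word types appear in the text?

9

Distinct types: {always, an, dark, fear, fire, go, iron, since, take}
V = 9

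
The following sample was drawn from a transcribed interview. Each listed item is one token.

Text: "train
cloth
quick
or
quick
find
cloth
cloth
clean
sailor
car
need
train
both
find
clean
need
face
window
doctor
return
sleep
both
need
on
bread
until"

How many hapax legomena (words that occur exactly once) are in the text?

11

Frequencies: cloth:3, need:3, train:2, quick:2, find:2, clean:2, both:2, or:1, sailor:1, car:1, face:1, window:1, doctor:1, return:1, sleep:1, on:1, bread:1, until:1
Hapax (freq=1): bread, car, doctor, face, on, or, return, sailor, sleep, until, window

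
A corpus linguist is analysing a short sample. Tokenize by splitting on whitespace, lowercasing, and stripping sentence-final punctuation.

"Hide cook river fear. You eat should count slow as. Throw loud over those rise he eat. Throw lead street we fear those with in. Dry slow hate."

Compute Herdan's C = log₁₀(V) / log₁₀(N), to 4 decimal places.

N = 28, V = 23.
log₁₀(V) = 1.361728, log₁₀(N) = 1.447158
C = 1.361728 / 1.447158 = 0.9410

0.9410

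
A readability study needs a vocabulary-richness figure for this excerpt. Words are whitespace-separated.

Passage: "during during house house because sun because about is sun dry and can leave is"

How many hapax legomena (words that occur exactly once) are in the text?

5

Frequencies: during:2, house:2, because:2, sun:2, is:2, about:1, dry:1, and:1, can:1, leave:1
Hapax (freq=1): about, and, can, dry, leave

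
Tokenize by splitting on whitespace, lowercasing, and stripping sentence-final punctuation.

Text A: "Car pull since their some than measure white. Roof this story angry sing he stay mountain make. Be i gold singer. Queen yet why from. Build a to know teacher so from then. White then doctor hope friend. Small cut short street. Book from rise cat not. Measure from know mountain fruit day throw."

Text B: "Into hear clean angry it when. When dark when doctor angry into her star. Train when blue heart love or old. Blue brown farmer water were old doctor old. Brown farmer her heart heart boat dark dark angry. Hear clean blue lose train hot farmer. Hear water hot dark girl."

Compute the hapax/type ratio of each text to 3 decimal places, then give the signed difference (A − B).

A: hapax=40, V=46, ratio=0.870
B: hapax=8, V=24, ratio=0.333
Difference = 0.870 − 0.333 = 0.537

0.537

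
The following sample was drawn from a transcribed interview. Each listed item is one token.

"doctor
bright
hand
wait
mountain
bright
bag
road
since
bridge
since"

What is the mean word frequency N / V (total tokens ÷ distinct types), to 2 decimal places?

N = 11 tokens, V = 9 types.
Mean frequency = N / V = 11 / 9 = 1.22

1.22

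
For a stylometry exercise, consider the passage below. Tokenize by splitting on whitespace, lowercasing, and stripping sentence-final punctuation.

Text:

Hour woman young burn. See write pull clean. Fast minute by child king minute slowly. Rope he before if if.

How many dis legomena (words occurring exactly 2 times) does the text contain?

2

Frequencies: minute:2, if:2, hour:1, woman:1, young:1, burn:1, see:1, write:1, pull:1, clean:1, fast:1, by:1, child:1, king:1, slowly:1, rope:1, he:1, before:1
Words with frequency 2: if, minute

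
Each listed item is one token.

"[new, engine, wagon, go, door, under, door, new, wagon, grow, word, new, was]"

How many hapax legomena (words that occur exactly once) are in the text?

6

Frequencies: new:3, wagon:2, door:2, engine:1, go:1, under:1, grow:1, word:1, was:1
Hapax (freq=1): engine, go, grow, under, was, word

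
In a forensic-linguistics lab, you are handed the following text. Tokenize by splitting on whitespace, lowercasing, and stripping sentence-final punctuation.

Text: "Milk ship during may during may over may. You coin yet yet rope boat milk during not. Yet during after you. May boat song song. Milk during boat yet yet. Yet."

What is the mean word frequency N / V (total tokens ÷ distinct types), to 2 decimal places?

2.38

N = 31 tokens, V = 13 types.
Mean frequency = N / V = 31 / 13 = 2.38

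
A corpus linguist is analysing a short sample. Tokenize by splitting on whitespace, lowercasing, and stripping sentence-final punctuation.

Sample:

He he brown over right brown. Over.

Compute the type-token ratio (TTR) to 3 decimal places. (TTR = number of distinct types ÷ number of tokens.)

N = 7 tokens, V = 4 types.
TTR = V / N = 4 / 7 = 0.571

0.571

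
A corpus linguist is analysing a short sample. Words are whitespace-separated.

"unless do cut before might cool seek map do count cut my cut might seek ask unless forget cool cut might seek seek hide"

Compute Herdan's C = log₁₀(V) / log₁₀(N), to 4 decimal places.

N = 24, V = 13.
log₁₀(V) = 1.113943, log₁₀(N) = 1.380211
C = 1.113943 / 1.380211 = 0.8071

0.8071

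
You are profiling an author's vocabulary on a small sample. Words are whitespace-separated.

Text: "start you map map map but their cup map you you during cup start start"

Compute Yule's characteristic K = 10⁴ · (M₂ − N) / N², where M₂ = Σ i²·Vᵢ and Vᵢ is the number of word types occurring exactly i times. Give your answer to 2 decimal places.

1155.56

Frequencies: map:4, start:3, you:3, cup:2, but:1, their:1, during:1
N = 15. Frequency spectrum: V_1=3, V_2=1, V_3=2, V_4=1
M₂ = 1²·3 + 2²·1 + 3²·2 + 4²·1 = 41
K = 10000 × (41 − 15) / 15² = 1155.56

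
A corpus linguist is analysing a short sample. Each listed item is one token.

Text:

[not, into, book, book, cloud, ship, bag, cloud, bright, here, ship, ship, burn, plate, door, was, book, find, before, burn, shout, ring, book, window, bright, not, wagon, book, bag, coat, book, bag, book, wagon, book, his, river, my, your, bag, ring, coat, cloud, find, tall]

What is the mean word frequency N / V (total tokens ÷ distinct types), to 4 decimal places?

1.8750

N = 45 tokens, V = 24 types.
Mean frequency = N / V = 45 / 24 = 1.8750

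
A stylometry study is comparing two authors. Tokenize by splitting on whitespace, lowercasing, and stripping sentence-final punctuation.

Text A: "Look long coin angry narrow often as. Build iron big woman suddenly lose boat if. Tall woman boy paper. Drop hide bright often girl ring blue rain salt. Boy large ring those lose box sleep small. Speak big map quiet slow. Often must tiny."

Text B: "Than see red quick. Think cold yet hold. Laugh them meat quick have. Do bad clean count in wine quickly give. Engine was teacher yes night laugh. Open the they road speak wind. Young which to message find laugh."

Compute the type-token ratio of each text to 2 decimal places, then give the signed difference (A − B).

-0.08

TTR(A) = 37/44 = 0.84
TTR(B) = 36/39 = 0.92
Difference = 0.84 − 0.92 = -0.08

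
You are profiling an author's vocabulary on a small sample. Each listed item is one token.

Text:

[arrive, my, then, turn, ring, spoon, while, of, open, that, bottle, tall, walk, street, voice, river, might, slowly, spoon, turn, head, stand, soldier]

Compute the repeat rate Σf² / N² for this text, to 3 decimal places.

Frequencies: turn:2, spoon:2, arrive:1, my:1, then:1, ring:1, while:1, of:1, open:1, that:1, bottle:1, tall:1, walk:1, street:1, voice:1, river:1, might:1, slowly:1, head:1, stand:1, … (1 more, each freq 1)
Σf² = 27; N² = 529
Repeat rate = 27 / 529 = 0.051

0.051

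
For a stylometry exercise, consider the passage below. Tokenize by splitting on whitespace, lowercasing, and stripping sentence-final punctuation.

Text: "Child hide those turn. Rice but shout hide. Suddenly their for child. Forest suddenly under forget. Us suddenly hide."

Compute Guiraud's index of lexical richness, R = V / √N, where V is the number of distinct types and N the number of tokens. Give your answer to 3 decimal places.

N = 19, V = 14.
√N = 4.358899
R = 14 / 4.358899 = 3.212

3.212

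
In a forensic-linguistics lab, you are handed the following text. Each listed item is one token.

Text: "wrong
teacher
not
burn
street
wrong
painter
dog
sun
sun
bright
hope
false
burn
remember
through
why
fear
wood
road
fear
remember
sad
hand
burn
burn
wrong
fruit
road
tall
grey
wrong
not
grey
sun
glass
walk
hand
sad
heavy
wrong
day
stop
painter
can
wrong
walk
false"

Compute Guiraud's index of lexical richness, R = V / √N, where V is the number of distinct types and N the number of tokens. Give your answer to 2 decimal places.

N = 48, V = 28.
√N = 6.928203
R = 28 / 6.928203 = 4.04

4.04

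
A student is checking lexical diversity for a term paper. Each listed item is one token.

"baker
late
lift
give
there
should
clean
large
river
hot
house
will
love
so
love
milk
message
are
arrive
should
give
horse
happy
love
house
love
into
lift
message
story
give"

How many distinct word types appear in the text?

Distinct types: {are, arrive, baker, clean, give, happy, horse, hot, house, into, large, late, lift, love, message, milk, river, should, so, story, there, will}
V = 22

22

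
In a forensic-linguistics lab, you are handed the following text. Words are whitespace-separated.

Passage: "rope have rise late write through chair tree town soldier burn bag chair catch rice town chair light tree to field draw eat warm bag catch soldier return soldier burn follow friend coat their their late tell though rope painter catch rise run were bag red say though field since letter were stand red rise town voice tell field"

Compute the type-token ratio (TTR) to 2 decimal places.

N = 59 tokens, V = 36 types.
TTR = V / N = 36 / 59 = 0.61

0.61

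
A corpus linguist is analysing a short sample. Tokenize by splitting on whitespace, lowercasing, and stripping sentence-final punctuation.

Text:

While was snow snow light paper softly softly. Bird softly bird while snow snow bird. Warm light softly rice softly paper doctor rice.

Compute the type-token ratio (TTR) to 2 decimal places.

N = 23 tokens, V = 10 types.
TTR = V / N = 10 / 23 = 0.43

0.43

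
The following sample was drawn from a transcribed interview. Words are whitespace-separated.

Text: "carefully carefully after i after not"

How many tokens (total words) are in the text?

Tokens: carefully, carefully, after, i, after, not
N = 6

6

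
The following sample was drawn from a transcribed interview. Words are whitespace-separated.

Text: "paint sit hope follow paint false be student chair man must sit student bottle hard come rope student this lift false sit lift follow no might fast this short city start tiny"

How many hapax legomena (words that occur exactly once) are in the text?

Frequencies: sit:3, student:3, paint:2, follow:2, false:2, this:2, lift:2, hope:1, be:1, chair:1, man:1, must:1, bottle:1, hard:1, come:1, rope:1, no:1, might:1, fast:1, short:1, … (3 more, each freq 1)
Hapax (freq=1): be, bottle, chair, city, come, fast, hard, hope, man, might, must, no, rope, short, start, tiny

16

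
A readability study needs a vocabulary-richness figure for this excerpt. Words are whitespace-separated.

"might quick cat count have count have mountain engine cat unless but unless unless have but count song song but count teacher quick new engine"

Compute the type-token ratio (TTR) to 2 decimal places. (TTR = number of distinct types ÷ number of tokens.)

N = 25 tokens, V = 12 types.
TTR = V / N = 12 / 25 = 0.48

0.48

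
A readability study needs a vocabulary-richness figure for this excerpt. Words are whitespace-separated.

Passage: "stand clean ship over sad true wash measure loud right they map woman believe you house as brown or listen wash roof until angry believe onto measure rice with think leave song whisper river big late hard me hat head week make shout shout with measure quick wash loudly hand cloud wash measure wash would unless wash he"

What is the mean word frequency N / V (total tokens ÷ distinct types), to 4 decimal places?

1.2340

N = 58 tokens, V = 47 types.
Mean frequency = N / V = 58 / 47 = 1.2340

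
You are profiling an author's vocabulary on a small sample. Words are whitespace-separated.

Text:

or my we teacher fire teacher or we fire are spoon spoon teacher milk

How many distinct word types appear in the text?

8

Distinct types: {are, fire, milk, my, or, spoon, teacher, we}
V = 8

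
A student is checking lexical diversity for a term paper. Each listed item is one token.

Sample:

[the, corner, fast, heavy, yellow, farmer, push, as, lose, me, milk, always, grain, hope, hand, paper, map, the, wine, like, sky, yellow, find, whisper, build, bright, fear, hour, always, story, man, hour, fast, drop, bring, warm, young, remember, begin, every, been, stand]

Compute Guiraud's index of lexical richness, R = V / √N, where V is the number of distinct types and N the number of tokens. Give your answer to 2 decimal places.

5.71

N = 42, V = 37.
√N = 6.480741
R = 37 / 6.480741 = 5.71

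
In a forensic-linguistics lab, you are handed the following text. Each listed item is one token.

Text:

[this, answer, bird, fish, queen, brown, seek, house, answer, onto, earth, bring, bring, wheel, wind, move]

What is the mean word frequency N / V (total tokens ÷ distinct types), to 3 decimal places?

1.143

N = 16 tokens, V = 14 types.
Mean frequency = N / V = 16 / 14 = 1.143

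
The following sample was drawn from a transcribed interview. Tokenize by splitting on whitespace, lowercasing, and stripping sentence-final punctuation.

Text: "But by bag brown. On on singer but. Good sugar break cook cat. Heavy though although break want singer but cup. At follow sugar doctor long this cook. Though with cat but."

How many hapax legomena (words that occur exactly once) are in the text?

14

Frequencies: but:4, on:2, singer:2, sugar:2, break:2, cook:2, cat:2, though:2, by:1, bag:1, brown:1, good:1, heavy:1, although:1, want:1, cup:1, at:1, follow:1, doctor:1, long:1, … (2 more, each freq 1)
Hapax (freq=1): although, at, bag, brown, by, cup, doctor, follow, good, heavy, long, this, want, with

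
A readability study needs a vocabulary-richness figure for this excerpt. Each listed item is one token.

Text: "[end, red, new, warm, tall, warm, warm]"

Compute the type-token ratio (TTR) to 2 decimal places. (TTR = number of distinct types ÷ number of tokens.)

N = 7 tokens, V = 5 types.
TTR = V / N = 5 / 7 = 0.71

0.71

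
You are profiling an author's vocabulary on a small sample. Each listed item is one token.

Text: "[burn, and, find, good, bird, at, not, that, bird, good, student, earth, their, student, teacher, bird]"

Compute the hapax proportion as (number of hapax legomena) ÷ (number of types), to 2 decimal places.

0.75

Frequencies: bird:3, good:2, student:2, burn:1, and:1, find:1, at:1, not:1, that:1, earth:1, their:1, teacher:1
Hapax count = 9; type count = 12.
Ratio = 9 / 12 = 0.75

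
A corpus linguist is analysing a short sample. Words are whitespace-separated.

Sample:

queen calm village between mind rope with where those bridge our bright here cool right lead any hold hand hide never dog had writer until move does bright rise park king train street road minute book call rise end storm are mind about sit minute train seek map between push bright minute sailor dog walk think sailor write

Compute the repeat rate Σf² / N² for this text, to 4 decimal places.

0.0244

Frequencies: bright:3, minute:3, between:2, mind:2, dog:2, rise:2, train:2, sailor:2, queen:1, calm:1, village:1, rope:1, with:1, where:1, those:1, bridge:1, our:1, here:1, cool:1, right:1, … (28 more, each freq 1)
Σf² = 82; N² = 3364
Repeat rate = 82 / 3364 = 0.0244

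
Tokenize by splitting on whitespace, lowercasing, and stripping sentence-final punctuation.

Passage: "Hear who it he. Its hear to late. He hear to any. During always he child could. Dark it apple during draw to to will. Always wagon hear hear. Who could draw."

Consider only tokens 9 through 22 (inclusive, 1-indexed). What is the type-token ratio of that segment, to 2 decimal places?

Segment tokens 9–22: he, hear, to, any, during, always, he, child, could, dark, it, apple, during, draw
Segment N = 14, segment V = 12.
TTR = 12 / 14 = 0.86

0.86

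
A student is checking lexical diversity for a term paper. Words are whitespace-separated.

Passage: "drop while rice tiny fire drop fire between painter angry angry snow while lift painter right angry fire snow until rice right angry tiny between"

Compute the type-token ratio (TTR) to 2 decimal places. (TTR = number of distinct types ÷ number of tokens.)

0.48

N = 25 tokens, V = 12 types.
TTR = V / N = 12 / 25 = 0.48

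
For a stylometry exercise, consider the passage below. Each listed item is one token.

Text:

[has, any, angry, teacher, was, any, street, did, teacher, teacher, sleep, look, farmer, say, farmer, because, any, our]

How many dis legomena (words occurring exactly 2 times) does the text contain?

1

Frequencies: any:3, teacher:3, farmer:2, has:1, angry:1, was:1, street:1, did:1, sleep:1, look:1, say:1, because:1, our:1
Words with frequency 2: farmer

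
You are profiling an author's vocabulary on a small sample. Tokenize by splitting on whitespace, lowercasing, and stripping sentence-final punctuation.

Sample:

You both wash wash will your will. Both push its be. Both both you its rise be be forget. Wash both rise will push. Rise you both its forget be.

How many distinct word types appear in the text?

10

Distinct types: {be, both, forget, its, push, rise, wash, will, you, your}
V = 10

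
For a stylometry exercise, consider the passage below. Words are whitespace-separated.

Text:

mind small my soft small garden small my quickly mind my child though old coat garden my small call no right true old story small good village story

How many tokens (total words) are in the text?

Tokens: mind, small, my, soft, small, garden, small, my, quickly, mind, my, child, though, old, coat, garden, my, small, call, no, right, true, old, story, small, good, village, story
N = 28

28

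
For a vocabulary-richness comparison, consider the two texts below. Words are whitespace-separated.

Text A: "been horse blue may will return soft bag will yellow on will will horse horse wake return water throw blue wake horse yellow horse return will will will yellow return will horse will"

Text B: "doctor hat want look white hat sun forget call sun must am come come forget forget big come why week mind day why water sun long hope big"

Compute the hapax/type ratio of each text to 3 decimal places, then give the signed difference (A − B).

-0.146

A: hapax=7, V=13, ratio=0.538
B: hapax=13, V=19, ratio=0.684
Difference = 0.538 − 0.684 = -0.146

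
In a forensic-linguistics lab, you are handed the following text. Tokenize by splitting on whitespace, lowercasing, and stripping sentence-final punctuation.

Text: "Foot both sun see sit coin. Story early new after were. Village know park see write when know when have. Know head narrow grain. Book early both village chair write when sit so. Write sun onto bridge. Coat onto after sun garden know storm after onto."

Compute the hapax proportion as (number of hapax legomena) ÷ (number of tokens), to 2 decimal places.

Frequencies: know:4, sun:3, after:3, write:3, when:3, onto:3, both:2, see:2, sit:2, early:2, village:2, foot:1, coin:1, story:1, new:1, were:1, park:1, have:1, head:1, narrow:1, … (8 more, each freq 1)
Hapax count = 17; token count = 46.
Ratio = 17 / 46 = 0.37

0.37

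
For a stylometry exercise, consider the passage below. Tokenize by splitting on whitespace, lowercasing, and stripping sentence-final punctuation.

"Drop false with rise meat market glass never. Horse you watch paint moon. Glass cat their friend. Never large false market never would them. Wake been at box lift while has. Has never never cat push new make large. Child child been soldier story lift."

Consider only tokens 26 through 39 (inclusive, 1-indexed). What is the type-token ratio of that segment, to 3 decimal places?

Segment tokens 26–39: been, at, box, lift, while, has, has, never, never, cat, push, new, make, large
Segment N = 14, segment V = 12.
TTR = 12 / 14 = 0.857

0.857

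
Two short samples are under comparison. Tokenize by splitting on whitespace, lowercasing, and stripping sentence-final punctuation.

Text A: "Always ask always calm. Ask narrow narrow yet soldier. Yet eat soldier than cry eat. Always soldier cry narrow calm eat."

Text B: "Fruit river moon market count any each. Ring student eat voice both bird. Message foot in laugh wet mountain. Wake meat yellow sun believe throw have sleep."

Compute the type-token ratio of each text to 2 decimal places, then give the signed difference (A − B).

TTR(A) = 9/21 = 0.43
TTR(B) = 27/27 = 1.00
Difference = 0.43 − 1.00 = -0.57

-0.57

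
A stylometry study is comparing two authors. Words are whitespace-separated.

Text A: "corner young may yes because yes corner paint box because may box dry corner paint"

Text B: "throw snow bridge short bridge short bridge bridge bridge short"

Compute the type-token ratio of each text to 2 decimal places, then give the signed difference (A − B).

0.13

TTR(A) = 8/15 = 0.53
TTR(B) = 4/10 = 0.40
Difference = 0.53 − 0.40 = 0.13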